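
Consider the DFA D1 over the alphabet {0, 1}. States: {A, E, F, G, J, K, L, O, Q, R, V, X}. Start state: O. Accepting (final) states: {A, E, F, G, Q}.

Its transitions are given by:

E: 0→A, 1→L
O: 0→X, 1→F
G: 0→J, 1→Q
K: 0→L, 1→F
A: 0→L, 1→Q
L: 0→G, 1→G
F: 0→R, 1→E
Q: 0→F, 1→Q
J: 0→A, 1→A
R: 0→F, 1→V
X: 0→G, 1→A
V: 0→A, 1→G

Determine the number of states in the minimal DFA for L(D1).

7

Reachable states from the start: {A,E,F,G,J,L,O,Q,R,V,X}. Unreachable: {K} — drop them.
Initial partition by acceptance: {A,E,F,G,Q} | {J,L,O,R,V,X}.
Split {A,E,F,G,Q} by δ(·,0) → {A,F,G} and {E,Q}.
Split {J,L,O,R,V,X} by δ(·,0) → {J,L,R,V,X} and {O}.
Refine {J,L,R,V,X} on symbol 1: members go to different blocks, giving {J,L,V,X} and {R}.
Split {A,F,G} by δ(·,0) → {A,G} and {F}.
Split {E,Q} by δ(·,0) → {Q} and {E}.
Stable partition: {A,G} | {J,L,V,X} | {Q} | {O} | {R} | {F} | {E} — 7 equivalence classes.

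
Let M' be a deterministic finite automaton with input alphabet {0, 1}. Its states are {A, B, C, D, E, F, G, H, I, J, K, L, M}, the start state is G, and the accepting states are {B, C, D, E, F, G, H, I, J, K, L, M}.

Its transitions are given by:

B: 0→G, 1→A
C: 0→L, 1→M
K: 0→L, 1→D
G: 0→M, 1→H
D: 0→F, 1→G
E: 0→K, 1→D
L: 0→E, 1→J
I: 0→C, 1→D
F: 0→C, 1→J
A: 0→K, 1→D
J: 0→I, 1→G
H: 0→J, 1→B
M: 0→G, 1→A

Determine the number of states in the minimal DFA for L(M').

All states are reachable from the start state.
P0 = {B,C,D,E,F,G,H,I,J,K,L,M} | {A}.
On input 1, block {B,C,D,E,F,G,H,I,J,K,L,M} splits into {C,D,E,F,G,H,I,J,K,L} and {B,M}.
Split {C,D,E,F,G,H,I,J,K,L} by δ(·,0) → {C,D,E,F,H,I,J,K,L} and {G}.
On input 1, block {C,D,E,F,H,I,J,K,L} splits into {E,F,I,K,L} and {C,H} and {D,J}.
Refine {E,F,I,K,L} on symbol 0: members go to different blocks, giving {E,K,L} and {F,I}.
On input 0, block {C,H} splits into {C} and {H}.
Stable partition: {E,K,L} | {A} | {B,M} | {G} | {C} | {D,J} | {F,I} | {H} — 8 equivalence classes.

8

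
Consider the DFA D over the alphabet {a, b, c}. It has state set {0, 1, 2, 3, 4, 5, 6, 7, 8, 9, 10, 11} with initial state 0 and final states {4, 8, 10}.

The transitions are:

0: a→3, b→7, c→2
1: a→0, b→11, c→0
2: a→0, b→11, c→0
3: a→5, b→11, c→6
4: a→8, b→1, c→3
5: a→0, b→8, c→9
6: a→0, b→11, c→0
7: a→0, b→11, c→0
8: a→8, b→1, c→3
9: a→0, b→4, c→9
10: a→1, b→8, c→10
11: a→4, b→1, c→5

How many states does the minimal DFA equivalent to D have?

6

States {10} cannot be reached from the start state, so discard them.
Initial partition by acceptance: {4,8} | {0,1,2,3,5,6,7,9,11}.
Split {0,1,2,3,5,6,7,9,11} by δ(·,a) → {0,1,2,3,5,6,7,9} and {11}.
On input b, block {0,1,2,3,5,6,7,9} splits into {1,2,3,6,7} and {5,9} and {0}.
Refine {1,2,3,6,7} on symbol a: members go to different blocks, giving {1,2,6,7} and {3}.
The partition is now stable with 6 blocks: {4,8} | {1,2,6,7} | {11} | {5,9} | {0} | {3}.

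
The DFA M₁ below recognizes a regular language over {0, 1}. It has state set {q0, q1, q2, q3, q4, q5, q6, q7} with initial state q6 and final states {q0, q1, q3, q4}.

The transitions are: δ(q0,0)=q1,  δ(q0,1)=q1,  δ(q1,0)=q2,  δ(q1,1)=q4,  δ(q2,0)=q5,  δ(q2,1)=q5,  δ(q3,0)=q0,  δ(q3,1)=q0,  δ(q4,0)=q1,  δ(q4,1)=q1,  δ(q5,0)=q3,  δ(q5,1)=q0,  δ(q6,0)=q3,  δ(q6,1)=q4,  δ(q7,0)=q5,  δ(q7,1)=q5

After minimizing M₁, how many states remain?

First remove the unreachable states {q7}; 7 states remain.
P0 = {q0,q1,q3,q4} | {q2,q5,q6}.
Split {q0,q1,q3,q4} by δ(·,0) → {q0,q3,q4} and {q1}.
Refine {q0,q3,q4} on symbol 0: members go to different blocks, giving {q0,q4} and {q3}.
Split {q2,q5,q6} by δ(·,0) → {q5,q6} and {q2}.
No further refinement is possible. Final partition (5 blocks): {q0,q4} | {q5,q6} | {q1} | {q3} | {q2}.

5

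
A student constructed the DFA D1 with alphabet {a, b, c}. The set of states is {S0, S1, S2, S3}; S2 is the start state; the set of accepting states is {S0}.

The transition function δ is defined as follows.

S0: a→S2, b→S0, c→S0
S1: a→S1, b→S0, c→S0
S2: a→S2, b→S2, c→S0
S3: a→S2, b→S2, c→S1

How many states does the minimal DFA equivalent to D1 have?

First remove the unreachable states {S1,S3}; 2 states remain.
Initial partition by acceptance: {S0} | {S2}.
No further refinement is possible. Final partition (2 blocks): {S0} | {S2}.

2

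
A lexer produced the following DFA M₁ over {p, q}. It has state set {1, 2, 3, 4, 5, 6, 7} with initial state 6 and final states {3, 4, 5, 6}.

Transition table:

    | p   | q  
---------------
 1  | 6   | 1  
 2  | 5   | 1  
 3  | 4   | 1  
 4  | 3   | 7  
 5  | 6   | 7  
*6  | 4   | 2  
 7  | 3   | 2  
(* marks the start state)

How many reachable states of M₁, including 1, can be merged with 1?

3

All states are reachable from the start state.
Initial partition by acceptance: {3,4,5,6} | {1,2,7}.
No further refinement is possible. Final partition (2 blocks): {3,4,5,6} | {1,2,7}.
The equivalence class containing 1 is {1,2,7}, of size 3.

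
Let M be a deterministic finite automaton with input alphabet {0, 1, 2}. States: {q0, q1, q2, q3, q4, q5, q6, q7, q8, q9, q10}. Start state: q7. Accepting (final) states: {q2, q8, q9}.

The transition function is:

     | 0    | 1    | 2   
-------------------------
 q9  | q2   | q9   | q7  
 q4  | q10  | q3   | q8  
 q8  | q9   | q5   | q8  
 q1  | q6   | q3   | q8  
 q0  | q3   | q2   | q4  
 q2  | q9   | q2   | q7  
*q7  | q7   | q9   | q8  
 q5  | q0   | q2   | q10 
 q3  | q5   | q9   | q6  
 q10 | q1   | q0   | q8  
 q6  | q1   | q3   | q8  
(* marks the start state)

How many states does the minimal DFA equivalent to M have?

5

All states are reachable from the start state.
P0 = {q2,q8,q9} | {q0,q1,q3,q4,q5,q6,q7,q10}.
Split {q2,q8,q9} by δ(·,1) → {q2,q9} and {q8}.
Split {q0,q1,q3,q4,q5,q6,q7,q10} by δ(·,1) → {q0,q3,q5,q7} and {q1,q4,q6,q10}.
Split {q0,q3,q5,q7} by δ(·,2) → {q0,q3,q5} and {q7}.
Stable partition: {q2,q9} | {q0,q3,q5} | {q8} | {q1,q4,q6,q10} | {q7} — 5 equivalence classes.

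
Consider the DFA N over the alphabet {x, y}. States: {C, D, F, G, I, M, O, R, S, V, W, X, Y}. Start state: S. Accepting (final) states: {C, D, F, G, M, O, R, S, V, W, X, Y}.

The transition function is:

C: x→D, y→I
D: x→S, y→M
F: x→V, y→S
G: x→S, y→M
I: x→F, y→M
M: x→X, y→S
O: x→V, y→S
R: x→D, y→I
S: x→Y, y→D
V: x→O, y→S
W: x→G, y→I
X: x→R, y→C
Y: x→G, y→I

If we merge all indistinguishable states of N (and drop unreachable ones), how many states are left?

7

First remove the unreachable states {W}; 12 states remain.
Start with accepting vs non-accepting: {C,D,F,G,M,O,R,S,V,X,Y} | {I}.
Split {C,D,F,G,M,O,R,S,V,X,Y} by δ(·,y) → {D,F,G,M,O,S,V,X} and {C,R,Y}.
Refine {D,F,G,M,O,S,V,X} on symbol x: members go to different blocks, giving {D,F,G,M,O,V} and {S,X}.
On input x, block {D,F,G,M,O,V} splits into {F,O,V} and {D,G,M}.
On input y, block {S,X} splits into {S} and {X}.
On input x, block {D,G,M} splits into {D,G} and {M}.
Stable partition: {F,O,V} | {I} | {C,R,Y} | {S} | {D,G} | {X} | {M} — 7 equivalence classes.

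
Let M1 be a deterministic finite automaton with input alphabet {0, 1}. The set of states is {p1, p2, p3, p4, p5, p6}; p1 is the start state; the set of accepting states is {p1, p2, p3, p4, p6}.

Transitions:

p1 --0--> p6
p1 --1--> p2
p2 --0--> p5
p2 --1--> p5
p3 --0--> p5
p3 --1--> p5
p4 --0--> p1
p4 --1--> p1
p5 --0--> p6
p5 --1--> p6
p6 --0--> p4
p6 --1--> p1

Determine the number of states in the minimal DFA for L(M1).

5

Reachable states from the start: {p1,p2,p4,p5,p6}. Unreachable: {p3} — drop them.
Start with accepting vs non-accepting: {p1,p2,p4,p6} | {p5}.
Refine {p1,p2,p4,p6} on symbol 0: members go to different blocks, giving {p1,p4,p6} and {p2}.
Refine {p1,p4,p6} on symbol 1: members go to different blocks, giving {p4,p6} and {p1}.
Refine {p4,p6} on symbol 0: members go to different blocks, giving {p4} and {p6}.
Stable partition: {p4} | {p5} | {p2} | {p1} | {p6} — 5 equivalence classes.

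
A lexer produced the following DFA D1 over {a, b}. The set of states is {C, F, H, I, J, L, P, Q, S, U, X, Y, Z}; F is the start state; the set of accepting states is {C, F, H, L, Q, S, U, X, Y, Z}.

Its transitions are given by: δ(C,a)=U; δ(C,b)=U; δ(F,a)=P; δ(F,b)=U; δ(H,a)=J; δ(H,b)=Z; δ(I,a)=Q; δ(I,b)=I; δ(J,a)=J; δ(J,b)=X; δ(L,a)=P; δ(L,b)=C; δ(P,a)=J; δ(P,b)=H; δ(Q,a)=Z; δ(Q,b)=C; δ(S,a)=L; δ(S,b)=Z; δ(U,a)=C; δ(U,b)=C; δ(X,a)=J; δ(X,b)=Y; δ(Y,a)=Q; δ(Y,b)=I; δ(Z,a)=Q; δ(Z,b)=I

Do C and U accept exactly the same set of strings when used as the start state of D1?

Reachable states from the start: {C,F,H,I,J,P,Q,U,X,Y,Z}. Unreachable: {L,S} — drop them.
P0 = {C,F,H,Q,U,X,Y,Z} | {I,J,P}.
Refine {C,F,H,Q,U,X,Y,Z} on symbol a: members go to different blocks, giving {C,Q,U,Y,Z} and {F,H,X}.
On input b, block {C,Q,U,Y,Z} splits into {C,Q,U} and {Y,Z}.
Split {C,Q,U} by δ(·,a) → {C,U} and {Q}.
On input a, block {I,J,P} splits into {J,P} and {I}.
On input b, block {F,H,X} splits into {H,X} and {F}.
No further refinement is possible. Final partition (7 blocks): {C,U} | {J,P} | {H,X} | {Y,Z} | {Q} | {I} | {F}.
C and U lie in the same block of the stable partition, so they are equivalent — no string distinguishes them.

Yes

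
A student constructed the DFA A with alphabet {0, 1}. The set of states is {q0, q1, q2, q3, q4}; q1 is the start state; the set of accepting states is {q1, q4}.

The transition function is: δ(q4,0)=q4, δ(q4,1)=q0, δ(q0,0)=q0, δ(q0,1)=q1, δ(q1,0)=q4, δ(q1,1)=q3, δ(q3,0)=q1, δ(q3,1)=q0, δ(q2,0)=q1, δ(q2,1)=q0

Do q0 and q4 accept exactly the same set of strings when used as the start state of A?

No

Reachable states from the start: {q0,q1,q3,q4}. Unreachable: {q2} — drop them.
P0 = {q1,q4} | {q0,q3}.
Refine {q0,q3} on symbol 0: members go to different blocks, giving {q0} and {q3}.
Split {q1,q4} by δ(·,1) → {q1} and {q4}.
No further refinement is possible. Final partition (4 blocks): {q1} | {q0} | {q3} | {q4}.
q0 and q4 end up in different blocks, so they are distinguishable. For instance, the string 'ε' is accepted from only q4.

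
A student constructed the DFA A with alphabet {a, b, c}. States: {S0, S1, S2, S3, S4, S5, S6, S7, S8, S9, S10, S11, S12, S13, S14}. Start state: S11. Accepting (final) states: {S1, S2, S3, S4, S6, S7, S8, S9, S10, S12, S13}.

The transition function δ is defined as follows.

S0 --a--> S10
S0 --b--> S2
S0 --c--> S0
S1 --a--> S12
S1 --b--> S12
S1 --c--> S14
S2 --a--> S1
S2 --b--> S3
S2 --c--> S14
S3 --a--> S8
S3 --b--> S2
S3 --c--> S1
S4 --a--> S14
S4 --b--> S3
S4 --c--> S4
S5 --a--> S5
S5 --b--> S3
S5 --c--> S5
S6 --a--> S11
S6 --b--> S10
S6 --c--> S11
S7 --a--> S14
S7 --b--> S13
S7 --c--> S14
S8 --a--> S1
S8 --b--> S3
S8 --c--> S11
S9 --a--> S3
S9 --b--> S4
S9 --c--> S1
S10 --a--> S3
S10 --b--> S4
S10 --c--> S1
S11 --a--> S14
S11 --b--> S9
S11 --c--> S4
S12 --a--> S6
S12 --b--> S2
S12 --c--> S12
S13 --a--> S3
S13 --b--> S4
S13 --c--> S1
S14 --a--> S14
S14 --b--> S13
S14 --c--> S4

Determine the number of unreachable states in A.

Starting at S11 and following transitions, the reachable set is {S1, S2, S3, S4, S6, S8, S9, S10, S11, S12, S13, S14}. That leaves S0, S5, S7 unreachable — 3 in total.

3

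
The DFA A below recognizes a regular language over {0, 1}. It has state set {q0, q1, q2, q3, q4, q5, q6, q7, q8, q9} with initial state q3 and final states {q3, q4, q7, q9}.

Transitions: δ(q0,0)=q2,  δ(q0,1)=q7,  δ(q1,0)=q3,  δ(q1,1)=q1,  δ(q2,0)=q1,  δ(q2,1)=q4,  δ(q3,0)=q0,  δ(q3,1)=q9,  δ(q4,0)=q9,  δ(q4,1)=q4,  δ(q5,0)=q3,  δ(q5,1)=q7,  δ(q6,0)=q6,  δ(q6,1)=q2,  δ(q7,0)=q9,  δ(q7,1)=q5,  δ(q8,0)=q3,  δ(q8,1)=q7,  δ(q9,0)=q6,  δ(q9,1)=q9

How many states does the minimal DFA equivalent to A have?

9

States {q8} cannot be reached from the start state, so discard them.
Initial partition by acceptance: {q3,q4,q7,q9} | {q0,q1,q2,q5,q6}.
Split {q3,q4,q7,q9} by δ(·,0) → {q3,q9} and {q4,q7}.
Refine {q0,q1,q2,q5,q6} on symbol 0: members go to different blocks, giving {q0,q2,q6} and {q1,q5}.
Refine {q0,q2,q6} on symbol 0: members go to different blocks, giving {q0,q6} and {q2}.
On input 0, block {q0,q6} splits into {q0} and {q6}.
On input 0, block {q3,q9} splits into {q3} and {q9}.
Refine {q4,q7} on symbol 1: members go to different blocks, giving {q4} and {q7}.
On input 1, block {q1,q5} splits into {q1} and {q5}.
The partition is now stable with 9 blocks: {q3} | {q0} | {q4} | {q1} | {q2} | {q6} | {q9} | {q7} | {q5}.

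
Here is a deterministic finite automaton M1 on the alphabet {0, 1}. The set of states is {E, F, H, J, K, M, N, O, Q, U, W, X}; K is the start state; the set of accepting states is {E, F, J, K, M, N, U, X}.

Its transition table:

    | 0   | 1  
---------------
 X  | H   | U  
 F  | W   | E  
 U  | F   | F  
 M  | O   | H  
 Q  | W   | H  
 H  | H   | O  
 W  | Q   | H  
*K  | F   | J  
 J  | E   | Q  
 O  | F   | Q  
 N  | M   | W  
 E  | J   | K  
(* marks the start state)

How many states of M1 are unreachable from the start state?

No path from K leads to M, N, U, X; the other 8 states are all reachable.

4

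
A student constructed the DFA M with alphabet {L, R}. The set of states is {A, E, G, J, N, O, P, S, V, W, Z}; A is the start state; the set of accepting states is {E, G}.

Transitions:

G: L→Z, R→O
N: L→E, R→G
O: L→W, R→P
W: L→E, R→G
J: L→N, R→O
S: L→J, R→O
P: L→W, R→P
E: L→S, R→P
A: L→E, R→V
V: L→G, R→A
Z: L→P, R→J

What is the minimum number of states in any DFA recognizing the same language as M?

Start with accepting vs non-accepting: {E,G} | {A,J,N,O,P,S,V,W,Z}.
Split {A,J,N,O,P,S,V,W,Z} by δ(·,L) → {J,O,P,S,Z} and {A,N,V,W}.
Refine {J,O,P,S,Z} on symbol L: members go to different blocks, giving {J,O,P} and {S,Z}.
Split {A,N,V,W} by δ(·,R) → {A,V} and {N,W}.
No further refinement is possible. Final partition (5 blocks): {E,G} | {J,O,P} | {A,V} | {S,Z} | {N,W}.

5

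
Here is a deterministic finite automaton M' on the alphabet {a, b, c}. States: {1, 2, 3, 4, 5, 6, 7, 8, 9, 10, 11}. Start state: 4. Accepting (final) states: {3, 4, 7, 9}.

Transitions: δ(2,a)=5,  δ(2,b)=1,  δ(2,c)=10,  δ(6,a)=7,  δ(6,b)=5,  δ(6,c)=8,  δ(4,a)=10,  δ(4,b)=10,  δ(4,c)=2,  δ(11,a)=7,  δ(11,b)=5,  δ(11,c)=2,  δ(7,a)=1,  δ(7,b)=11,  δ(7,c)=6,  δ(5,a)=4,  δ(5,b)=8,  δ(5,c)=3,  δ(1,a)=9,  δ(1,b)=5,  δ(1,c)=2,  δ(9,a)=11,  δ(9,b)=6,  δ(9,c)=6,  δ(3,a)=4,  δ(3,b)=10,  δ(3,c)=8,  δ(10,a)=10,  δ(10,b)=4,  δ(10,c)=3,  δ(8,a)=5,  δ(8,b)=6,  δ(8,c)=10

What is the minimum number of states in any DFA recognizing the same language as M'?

7

Initial partition by acceptance: {3,4,7,9} | {1,2,5,6,8,10,11}.
On input a, block {3,4,7,9} splits into {4,7,9} and {3}.
Refine {1,2,5,6,8,10,11} on symbol a: members go to different blocks, giving {1,5,6,11} and {2,8,10}.
Refine {4,7,9} on symbol a: members go to different blocks, giving {7,9} and {4}.
Refine {1,5,6,11} on symbol a: members go to different blocks, giving {1,6,11} and {5}.
On input a, block {2,8,10} splits into {2,8} and {10}.
The partition is now stable with 7 blocks: {7,9} | {1,6,11} | {3} | {2,8} | {4} | {5} | {10}.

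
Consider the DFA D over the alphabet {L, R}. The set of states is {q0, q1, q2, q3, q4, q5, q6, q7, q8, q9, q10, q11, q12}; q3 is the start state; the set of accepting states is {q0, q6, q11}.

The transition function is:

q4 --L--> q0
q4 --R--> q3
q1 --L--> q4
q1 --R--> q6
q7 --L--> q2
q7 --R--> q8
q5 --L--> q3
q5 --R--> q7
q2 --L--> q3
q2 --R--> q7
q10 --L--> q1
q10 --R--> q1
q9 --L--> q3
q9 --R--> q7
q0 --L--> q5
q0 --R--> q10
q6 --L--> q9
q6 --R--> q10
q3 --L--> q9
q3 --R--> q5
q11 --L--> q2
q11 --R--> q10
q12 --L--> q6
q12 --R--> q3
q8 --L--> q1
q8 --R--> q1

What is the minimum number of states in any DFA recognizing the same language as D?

7

Reachable states from the start: {q0,q1,q2,q3,q4,q5,q6,q7,q8,q9,q10}. Unreachable: {q11,q12} — drop them.
P0 = {q0,q6} | {q1,q2,q3,q4,q5,q7,q8,q9,q10}.
Refine {q1,q2,q3,q4,q5,q7,q8,q9,q10} on symbol L: members go to different blocks, giving {q1,q2,q3,q5,q7,q8,q9,q10} and {q4}.
Split {q1,q2,q3,q5,q7,q8,q9,q10} by δ(·,L) → {q2,q3,q5,q7,q8,q9,q10} and {q1}.
On input L, block {q2,q3,q5,q7,q8,q9,q10} splits into {q2,q3,q5,q7,q9} and {q8,q10}.
On input R, block {q2,q3,q5,q7,q9} splits into {q2,q3,q5,q9} and {q7}.
Refine {q2,q3,q5,q9} on symbol R: members go to different blocks, giving {q2,q5,q9} and {q3}.
The partition is now stable with 7 blocks: {q0,q6} | {q2,q5,q9} | {q4} | {q1} | {q8,q10} | {q7} | {q3}.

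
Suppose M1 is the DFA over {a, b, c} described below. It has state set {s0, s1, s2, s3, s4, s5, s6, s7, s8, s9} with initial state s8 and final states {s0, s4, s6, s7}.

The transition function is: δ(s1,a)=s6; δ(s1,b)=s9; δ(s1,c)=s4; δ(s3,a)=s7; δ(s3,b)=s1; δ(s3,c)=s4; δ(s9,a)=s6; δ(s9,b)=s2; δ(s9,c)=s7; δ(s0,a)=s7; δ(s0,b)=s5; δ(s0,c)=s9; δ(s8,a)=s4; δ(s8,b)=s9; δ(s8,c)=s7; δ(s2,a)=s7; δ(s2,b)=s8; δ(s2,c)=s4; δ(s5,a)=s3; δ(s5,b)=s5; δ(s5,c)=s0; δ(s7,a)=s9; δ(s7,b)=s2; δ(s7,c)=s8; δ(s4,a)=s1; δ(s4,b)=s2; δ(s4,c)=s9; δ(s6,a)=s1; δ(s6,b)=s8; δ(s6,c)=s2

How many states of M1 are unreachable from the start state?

BFS from s8 reaches {s1, s2, s4, s6, s7, s8, s9}; the 3 state(s) s0, s3, s5 are never visited.

3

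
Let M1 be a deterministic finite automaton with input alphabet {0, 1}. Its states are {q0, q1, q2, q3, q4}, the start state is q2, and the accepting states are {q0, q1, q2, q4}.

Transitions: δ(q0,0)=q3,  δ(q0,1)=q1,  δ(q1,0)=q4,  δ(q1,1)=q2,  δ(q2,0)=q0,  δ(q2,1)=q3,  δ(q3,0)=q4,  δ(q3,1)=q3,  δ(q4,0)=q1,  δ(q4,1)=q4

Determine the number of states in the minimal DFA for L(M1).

5

Start with accepting vs non-accepting: {q0,q1,q2,q4} | {q3}.
Refine {q0,q1,q2,q4} on symbol 0: members go to different blocks, giving {q1,q2,q4} and {q0}.
Split {q1,q2,q4} by δ(·,0) → {q1,q4} and {q2}.
On input 1, block {q1,q4} splits into {q1} and {q4}.
Stable partition: {q1} | {q3} | {q0} | {q2} | {q4} — 5 equivalence classes.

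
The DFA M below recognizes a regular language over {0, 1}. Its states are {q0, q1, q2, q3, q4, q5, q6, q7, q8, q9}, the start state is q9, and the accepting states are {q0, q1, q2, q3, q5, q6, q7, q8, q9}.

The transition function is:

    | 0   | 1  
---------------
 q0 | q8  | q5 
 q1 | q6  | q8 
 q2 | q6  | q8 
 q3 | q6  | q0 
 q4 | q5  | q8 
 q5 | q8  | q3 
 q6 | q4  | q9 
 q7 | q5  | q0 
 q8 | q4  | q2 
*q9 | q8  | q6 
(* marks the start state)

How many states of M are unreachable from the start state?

BFS from q9 reaches {q0, q2, q3, q4, q5, q6, q8, q9}; the 2 state(s) q1, q7 are never visited.

2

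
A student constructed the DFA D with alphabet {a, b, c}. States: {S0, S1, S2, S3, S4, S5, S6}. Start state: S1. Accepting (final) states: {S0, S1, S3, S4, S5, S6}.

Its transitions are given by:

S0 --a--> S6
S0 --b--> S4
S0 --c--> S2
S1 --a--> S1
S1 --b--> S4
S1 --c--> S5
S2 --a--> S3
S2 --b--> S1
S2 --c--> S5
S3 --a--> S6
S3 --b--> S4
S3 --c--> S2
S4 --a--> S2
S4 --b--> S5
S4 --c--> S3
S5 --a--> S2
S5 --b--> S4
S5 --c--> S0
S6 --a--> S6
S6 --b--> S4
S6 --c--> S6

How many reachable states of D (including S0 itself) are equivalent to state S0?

2

All states are reachable from the start state.
Start with accepting vs non-accepting: {S0,S1,S3,S4,S5,S6} | {S2}.
On input a, block {S0,S1,S3,S4,S5,S6} splits into {S0,S1,S3,S6} and {S4,S5}.
Split {S0,S1,S3,S6} by δ(·,c) → {S0,S3} and {S1} and {S6}.
No further refinement is possible. Final partition (5 blocks): {S0,S3} | {S2} | {S4,S5} | {S1} | {S6}.
The equivalence class containing S0 is {S0,S3}, of size 2.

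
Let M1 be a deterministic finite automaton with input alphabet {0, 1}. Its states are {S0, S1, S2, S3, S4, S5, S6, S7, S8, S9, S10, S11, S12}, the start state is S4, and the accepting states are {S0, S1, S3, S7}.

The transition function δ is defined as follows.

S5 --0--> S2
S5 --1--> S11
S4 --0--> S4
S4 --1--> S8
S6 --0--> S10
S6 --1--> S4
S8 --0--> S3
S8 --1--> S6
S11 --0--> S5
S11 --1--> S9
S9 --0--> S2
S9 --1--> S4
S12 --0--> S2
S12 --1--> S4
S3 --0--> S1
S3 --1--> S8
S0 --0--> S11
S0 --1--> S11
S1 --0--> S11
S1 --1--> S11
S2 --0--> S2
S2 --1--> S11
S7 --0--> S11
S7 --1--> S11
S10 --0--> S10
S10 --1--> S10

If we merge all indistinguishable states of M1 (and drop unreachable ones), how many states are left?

Reachable states from the start: {S1,S2,S3,S4,S5,S6,S8,S9,S10,S11}. Unreachable: {S0,S7,S12} — drop them.
Start with accepting vs non-accepting: {S1,S3} | {S2,S4,S5,S6,S8,S9,S10,S11}.
On input 0, block {S1,S3} splits into {S1} and {S3}.
On input 0, block {S2,S4,S5,S6,S8,S9,S10,S11} splits into {S2,S4,S5,S6,S9,S10,S11} and {S8}.
Split {S2,S4,S5,S6,S9,S10,S11} by δ(·,1) → {S2,S5,S6,S9,S10,S11} and {S4}.
On input 1, block {S2,S5,S6,S9,S10,S11} splits into {S2,S5,S10,S11} and {S6,S9}.
On input 1, block {S2,S5,S10,S11} splits into {S2,S5,S10} and {S11}.
Refine {S2,S5,S10} on symbol 1: members go to different blocks, giving {S2,S5} and {S10}.
Refine {S6,S9} on symbol 0: members go to different blocks, giving {S6} and {S9}.
No further refinement is possible. Final partition (9 blocks): {S1} | {S2,S5} | {S3} | {S8} | {S4} | {S6} | {S11} | {S10} | {S9}.

9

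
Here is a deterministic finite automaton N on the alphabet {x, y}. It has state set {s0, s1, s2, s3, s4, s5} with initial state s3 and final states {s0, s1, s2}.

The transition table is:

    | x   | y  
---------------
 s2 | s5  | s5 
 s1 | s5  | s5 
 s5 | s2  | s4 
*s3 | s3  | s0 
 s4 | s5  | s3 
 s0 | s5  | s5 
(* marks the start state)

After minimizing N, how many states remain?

4

First remove the unreachable states {s1}; 5 states remain.
Initial partition by acceptance: {s0,s2} | {s3,s4,s5}.
Refine {s3,s4,s5} on symbol x: members go to different blocks, giving {s3,s4} and {s5}.
Split {s3,s4} by δ(·,x) → {s3} and {s4}.
The partition is now stable with 4 blocks: {s0,s2} | {s3} | {s5} | {s4}.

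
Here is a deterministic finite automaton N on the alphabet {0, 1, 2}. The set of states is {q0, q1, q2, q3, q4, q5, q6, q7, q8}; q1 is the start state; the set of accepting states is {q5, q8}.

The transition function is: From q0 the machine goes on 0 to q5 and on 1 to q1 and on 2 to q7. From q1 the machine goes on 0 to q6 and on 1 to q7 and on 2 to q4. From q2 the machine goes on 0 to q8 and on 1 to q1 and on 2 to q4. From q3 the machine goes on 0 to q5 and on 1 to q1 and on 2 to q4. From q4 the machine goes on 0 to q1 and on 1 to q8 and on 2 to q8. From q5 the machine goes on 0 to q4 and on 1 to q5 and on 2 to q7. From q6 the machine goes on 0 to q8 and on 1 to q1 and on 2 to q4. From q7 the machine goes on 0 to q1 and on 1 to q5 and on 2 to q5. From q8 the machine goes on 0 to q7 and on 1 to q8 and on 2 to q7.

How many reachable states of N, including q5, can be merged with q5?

2

Reachable states from the start: {q1,q4,q5,q6,q7,q8}. Unreachable: {q0,q2,q3} — drop them.
Start with accepting vs non-accepting: {q5,q8} | {q1,q4,q6,q7}.
Split {q1,q4,q6,q7} by δ(·,0) → {q1,q4,q7} and {q6}.
On input 0, block {q1,q4,q7} splits into {q4,q7} and {q1}.
No further refinement is possible. Final partition (4 blocks): {q5,q8} | {q4,q7} | {q6} | {q1}.
State q5 belongs to the block {q5,q8}, which has 2 states.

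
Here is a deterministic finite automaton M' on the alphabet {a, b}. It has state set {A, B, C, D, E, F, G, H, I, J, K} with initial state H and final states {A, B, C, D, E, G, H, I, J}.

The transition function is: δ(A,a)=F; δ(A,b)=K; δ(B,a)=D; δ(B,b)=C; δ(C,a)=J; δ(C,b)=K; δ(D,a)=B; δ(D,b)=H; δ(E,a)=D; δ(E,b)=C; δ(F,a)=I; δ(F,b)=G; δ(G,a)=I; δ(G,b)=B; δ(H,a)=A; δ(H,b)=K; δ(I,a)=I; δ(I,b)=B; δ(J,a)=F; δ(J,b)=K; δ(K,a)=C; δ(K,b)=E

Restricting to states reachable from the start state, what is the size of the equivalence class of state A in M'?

2

Every state is reachable, so we keep all 11.
P0 = {A,B,C,D,E,G,H,I,J} | {F,K}.
Refine {A,B,C,D,E,G,H,I,J} on symbol a: members go to different blocks, giving {B,C,D,E,G,H,I} and {A,J}.
Refine {B,C,D,E,G,H,I} on symbol a: members go to different blocks, giving {B,D,E,G,I} and {C,H}.
On input b, block {B,D,E,G,I} splits into {B,D,E} and {G,I}.
On input a, block {F,K} splits into {F} and {K}.
No further refinement is possible. Final partition (6 blocks): {B,D,E} | {F} | {A,J} | {C,H} | {G,I} | {K}.
State A belongs to the block {A,J}, which has 2 states.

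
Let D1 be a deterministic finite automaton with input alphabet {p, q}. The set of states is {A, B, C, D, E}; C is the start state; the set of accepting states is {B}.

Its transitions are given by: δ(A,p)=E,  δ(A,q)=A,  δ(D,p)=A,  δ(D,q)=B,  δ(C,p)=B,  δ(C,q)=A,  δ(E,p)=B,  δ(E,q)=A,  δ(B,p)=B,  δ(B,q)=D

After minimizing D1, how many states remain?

Every state is reachable, so we keep all 5.
P0 = {B} | {A,C,D,E}.
Split {A,C,D,E} by δ(·,p) → {A,D} and {C,E}.
Split {A,D} by δ(·,p) → {A} and {D}.
Stable partition: {B} | {A} | {C,E} | {D} — 4 equivalence classes.

4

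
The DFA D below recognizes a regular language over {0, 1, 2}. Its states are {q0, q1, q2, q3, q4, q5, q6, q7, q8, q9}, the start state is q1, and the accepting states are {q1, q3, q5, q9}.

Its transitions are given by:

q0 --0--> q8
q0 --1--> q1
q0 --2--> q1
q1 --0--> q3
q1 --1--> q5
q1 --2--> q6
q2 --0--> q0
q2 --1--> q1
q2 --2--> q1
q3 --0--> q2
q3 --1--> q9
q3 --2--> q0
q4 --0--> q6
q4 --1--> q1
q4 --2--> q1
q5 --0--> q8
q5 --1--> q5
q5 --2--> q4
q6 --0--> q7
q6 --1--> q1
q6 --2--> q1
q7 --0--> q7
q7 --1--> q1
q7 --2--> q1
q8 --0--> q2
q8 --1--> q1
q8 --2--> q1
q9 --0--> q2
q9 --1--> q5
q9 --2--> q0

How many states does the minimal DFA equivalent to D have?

P0 = {q1,q3,q5,q9} | {q0,q2,q4,q6,q7,q8}.
Split {q1,q3,q5,q9} by δ(·,0) → {q3,q5,q9} and {q1}.
Stable partition: {q3,q5,q9} | {q0,q2,q4,q6,q7,q8} | {q1} — 3 equivalence classes.

3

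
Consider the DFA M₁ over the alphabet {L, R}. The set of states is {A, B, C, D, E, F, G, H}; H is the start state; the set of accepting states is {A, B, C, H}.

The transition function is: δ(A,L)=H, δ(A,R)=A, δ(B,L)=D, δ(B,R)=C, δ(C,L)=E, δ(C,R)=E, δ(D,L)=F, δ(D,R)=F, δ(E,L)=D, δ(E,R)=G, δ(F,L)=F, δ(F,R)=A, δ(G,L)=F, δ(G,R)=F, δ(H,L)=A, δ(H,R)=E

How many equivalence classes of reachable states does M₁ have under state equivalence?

5

States {B,C} cannot be reached from the start state, so discard them.
Initial partition by acceptance: {A,H} | {D,E,F,G}.
Split {A,H} by δ(·,R) → {A} and {H}.
On input R, block {D,E,F,G} splits into {D,E,G} and {F}.
Split {D,E,G} by δ(·,L) → {D,G} and {E}.
The partition is now stable with 5 blocks: {A} | {D,G} | {H} | {F} | {E}.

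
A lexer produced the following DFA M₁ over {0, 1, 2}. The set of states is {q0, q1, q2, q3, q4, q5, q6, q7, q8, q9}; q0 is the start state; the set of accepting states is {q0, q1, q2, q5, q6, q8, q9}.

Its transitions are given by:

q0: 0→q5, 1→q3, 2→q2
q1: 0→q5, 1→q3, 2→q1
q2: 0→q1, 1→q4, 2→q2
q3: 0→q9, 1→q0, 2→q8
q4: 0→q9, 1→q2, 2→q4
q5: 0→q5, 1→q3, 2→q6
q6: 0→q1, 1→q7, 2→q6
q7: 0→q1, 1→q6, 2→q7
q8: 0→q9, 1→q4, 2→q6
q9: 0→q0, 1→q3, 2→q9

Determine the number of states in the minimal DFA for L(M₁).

P0 = {q0,q1,q2,q5,q6,q8,q9} | {q3,q4,q7}.
Split {q3,q4,q7} by δ(·,2) → {q4,q7} and {q3}.
On input 1, block {q0,q1,q2,q5,q6,q8,q9} splits into {q0,q1,q5,q9} and {q2,q6,q8}.
Refine {q0,q1,q5,q9} on symbol 2: members go to different blocks, giving {q0,q5} and {q1,q9}.
Stable partition: {q0,q5} | {q4,q7} | {q3} | {q2,q6,q8} | {q1,q9} — 5 equivalence classes.

5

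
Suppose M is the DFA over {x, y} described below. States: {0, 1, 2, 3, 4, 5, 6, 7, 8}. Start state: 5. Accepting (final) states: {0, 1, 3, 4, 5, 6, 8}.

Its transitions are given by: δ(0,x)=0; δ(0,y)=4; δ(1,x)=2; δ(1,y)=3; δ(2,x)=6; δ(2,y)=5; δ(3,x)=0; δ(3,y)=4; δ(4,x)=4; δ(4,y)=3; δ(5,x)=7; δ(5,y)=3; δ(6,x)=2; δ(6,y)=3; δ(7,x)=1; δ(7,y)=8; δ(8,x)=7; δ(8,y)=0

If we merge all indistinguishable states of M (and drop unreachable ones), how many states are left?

Every state is reachable, so we keep all 9.
Initial partition by acceptance: {0,1,3,4,5,6,8} | {2,7}.
On input x, block {0,1,3,4,5,6,8} splits into {1,5,6,8} and {0,3,4}.
Stable partition: {1,5,6,8} | {2,7} | {0,3,4} — 3 equivalence classes.

3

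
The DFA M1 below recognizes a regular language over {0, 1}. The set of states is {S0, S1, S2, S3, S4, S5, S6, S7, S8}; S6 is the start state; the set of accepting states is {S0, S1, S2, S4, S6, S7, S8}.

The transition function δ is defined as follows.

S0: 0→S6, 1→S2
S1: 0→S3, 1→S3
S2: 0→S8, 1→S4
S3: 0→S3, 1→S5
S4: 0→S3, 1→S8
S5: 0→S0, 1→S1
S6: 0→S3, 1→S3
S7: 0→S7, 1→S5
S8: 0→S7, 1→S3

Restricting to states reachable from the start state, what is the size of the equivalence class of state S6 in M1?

All states are reachable from the start state.
Initial partition by acceptance: {S0,S1,S2,S4,S6,S7,S8} | {S3,S5}.
Split {S0,S1,S2,S4,S6,S7,S8} by δ(·,0) → {S0,S2,S7,S8} and {S1,S4,S6}.
On input 0, block {S0,S2,S7,S8} splits into {S2,S7,S8} and {S0}.
On input 1, block {S2,S7,S8} splits into {S7,S8} and {S2}.
Refine {S3,S5} on symbol 0: members go to different blocks, giving {S3} and {S5}.
Refine {S7,S8} on symbol 1: members go to different blocks, giving {S7} and {S8}.
On input 1, block {S1,S4,S6} splits into {S1,S6} and {S4}.
No further refinement is possible. Final partition (8 blocks): {S7} | {S3} | {S1,S6} | {S0} | {S2} | {S5} | {S8} | {S4}.
State S6 belongs to the block {S1,S6}, which has 2 states.

2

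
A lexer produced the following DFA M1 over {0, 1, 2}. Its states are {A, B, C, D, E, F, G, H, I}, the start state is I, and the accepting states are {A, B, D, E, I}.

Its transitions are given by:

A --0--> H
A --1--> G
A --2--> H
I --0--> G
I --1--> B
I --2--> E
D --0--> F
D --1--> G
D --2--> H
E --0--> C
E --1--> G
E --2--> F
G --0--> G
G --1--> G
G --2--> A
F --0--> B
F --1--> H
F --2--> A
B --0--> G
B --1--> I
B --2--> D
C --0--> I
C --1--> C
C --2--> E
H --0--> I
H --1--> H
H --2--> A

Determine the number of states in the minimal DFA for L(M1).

4

P0 = {A,B,D,E,I} | {C,F,G,H}.
Split {A,B,D,E,I} by δ(·,1) → {A,D,E} and {B,I}.
Refine {C,F,G,H} on symbol 0: members go to different blocks, giving {C,F,H} and {G}.
No further refinement is possible. Final partition (4 blocks): {A,D,E} | {C,F,H} | {B,I} | {G}.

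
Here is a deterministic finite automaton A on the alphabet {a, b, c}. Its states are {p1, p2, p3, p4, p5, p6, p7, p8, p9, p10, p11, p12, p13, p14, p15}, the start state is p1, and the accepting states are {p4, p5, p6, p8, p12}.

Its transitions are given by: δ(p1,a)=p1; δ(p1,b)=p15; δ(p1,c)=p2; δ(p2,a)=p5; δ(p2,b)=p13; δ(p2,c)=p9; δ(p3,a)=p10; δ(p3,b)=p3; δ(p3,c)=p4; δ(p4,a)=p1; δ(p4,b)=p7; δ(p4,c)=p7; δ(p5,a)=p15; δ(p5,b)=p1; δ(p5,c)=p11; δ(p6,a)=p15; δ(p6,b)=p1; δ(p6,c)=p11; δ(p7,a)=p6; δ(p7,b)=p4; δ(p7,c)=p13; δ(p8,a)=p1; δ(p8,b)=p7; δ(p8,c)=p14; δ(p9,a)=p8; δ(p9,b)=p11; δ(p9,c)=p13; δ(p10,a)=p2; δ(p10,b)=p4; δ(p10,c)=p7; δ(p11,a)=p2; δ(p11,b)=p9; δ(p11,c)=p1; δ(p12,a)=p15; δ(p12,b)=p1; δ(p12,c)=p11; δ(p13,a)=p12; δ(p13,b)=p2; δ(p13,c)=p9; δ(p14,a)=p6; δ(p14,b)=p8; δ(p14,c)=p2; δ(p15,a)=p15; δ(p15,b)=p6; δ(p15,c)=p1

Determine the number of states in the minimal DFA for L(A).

8

States {p3,p10} cannot be reached from the start state, so discard them.
Start with accepting vs non-accepting: {p4,p5,p6,p8,p12} | {p1,p2,p7,p9,p11,p13,p14,p15}.
Refine {p1,p2,p7,p9,p11,p13,p14,p15} on symbol a: members go to different blocks, giving {p2,p7,p9,p13,p14} and {p1,p11,p15}.
On input b, block {p4,p5,p6,p8,p12} splits into {p5,p6,p12} and {p4,p8}.
On input a, block {p2,p7,p9,p13,p14} splits into {p2,p7,p13,p14} and {p9}.
Split {p2,p7,p13,p14} by δ(·,b) → {p2,p13} and {p7,p14}.
Split {p1,p11,p15} by δ(·,a) → {p1,p15} and {p11}.
On input b, block {p1,p15} splits into {p1} and {p15}.
The partition is now stable with 8 blocks: {p5,p6,p12} | {p2,p13} | {p1} | {p4,p8} | {p9} | {p7,p14} | {p11} | {p15}.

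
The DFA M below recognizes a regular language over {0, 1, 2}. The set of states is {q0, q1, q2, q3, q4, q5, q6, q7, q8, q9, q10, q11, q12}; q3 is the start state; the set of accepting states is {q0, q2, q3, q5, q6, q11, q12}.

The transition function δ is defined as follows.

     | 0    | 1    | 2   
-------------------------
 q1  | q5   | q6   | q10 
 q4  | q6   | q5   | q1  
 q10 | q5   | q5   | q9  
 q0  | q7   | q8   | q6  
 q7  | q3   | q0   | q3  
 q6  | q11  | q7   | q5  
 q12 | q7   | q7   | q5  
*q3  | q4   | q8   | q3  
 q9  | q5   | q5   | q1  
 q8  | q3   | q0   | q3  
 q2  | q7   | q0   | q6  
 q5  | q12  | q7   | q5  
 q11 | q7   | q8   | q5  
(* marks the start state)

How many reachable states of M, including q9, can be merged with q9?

States {q2} cannot be reached from the start state, so discard them.
Initial partition by acceptance: {q0,q3,q5,q6,q11,q12} | {q1,q4,q7,q8,q9,q10}.
Split {q0,q3,q5,q6,q11,q12} by δ(·,0) → {q0,q3,q11,q12} and {q5,q6}.
Split {q0,q3,q11,q12} by δ(·,2) → {q0,q11,q12} and {q3}.
On input 0, block {q1,q4,q7,q8,q9,q10} splits into {q1,q4,q9,q10} and {q7,q8}.
The partition is now stable with 5 blocks: {q0,q11,q12} | {q1,q4,q9,q10} | {q5,q6} | {q3} | {q7,q8}.
State q9 belongs to the block {q1,q4,q9,q10}, which has 4 states.

4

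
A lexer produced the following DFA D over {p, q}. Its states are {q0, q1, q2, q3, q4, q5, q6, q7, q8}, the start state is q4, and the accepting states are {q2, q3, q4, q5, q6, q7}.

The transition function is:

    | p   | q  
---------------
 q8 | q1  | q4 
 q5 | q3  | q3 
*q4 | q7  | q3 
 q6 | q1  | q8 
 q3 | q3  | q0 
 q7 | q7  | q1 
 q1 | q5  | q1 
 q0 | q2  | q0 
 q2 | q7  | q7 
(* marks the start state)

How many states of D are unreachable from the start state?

Starting at q4 and following transitions, the reachable set is {q0, q1, q2, q3, q4, q5, q7}. That leaves q6, q8 unreachable — 2 in total.

2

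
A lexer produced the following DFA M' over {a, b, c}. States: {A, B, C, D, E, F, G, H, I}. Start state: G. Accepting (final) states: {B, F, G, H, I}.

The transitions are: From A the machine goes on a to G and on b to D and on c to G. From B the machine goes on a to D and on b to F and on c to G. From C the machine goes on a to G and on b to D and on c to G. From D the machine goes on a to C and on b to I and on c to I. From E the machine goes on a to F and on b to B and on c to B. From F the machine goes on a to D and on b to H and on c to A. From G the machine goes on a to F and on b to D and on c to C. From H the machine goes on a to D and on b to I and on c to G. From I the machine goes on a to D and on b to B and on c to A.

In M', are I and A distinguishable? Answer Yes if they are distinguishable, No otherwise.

First remove the unreachable states {E}; 8 states remain.
Start with accepting vs non-accepting: {B,F,G,H,I} | {A,C,D}.
Split {B,F,G,H,I} by δ(·,a) → {B,F,H,I} and {G}.
Split {B,F,H,I} by δ(·,c) → {B,H} and {F,I}.
Refine {A,C,D} on symbol a: members go to different blocks, giving {A,C} and {D}.
The partition is now stable with 5 blocks: {B,H} | {A,C} | {G} | {F,I} | {D}.
I and A end up in different blocks, so they are distinguishable. For instance, the string 'ε' is accepted from only I.

Yes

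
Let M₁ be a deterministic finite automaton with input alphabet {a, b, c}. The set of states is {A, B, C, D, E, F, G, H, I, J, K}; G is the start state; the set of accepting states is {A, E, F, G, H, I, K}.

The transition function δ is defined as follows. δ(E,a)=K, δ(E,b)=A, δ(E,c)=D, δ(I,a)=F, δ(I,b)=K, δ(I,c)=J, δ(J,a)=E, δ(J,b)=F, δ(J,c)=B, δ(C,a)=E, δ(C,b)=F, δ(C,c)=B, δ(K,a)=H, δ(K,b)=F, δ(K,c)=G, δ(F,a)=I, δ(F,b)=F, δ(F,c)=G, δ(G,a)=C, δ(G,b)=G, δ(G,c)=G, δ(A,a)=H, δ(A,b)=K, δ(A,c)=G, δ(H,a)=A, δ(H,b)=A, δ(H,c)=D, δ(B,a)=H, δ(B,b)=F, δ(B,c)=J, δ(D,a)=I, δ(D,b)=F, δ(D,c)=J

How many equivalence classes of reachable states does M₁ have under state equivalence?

All states are reachable from the start state.
P0 = {A,E,F,G,H,I,K} | {B,C,D,J}.
Refine {A,E,F,G,H,I,K} on symbol a: members go to different blocks, giving {A,E,F,H,I,K} and {G}.
On input c, block {A,E,F,H,I,K} splits into {A,F,K} and {E,H,I}.
The partition is now stable with 4 blocks: {A,F,K} | {B,C,D,J} | {G} | {E,H,I}.

4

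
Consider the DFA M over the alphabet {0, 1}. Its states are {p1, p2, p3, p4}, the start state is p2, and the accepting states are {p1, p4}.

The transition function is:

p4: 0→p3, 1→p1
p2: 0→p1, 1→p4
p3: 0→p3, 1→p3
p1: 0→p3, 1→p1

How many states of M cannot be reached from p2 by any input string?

A breadth-first search from the start state visits every state.

0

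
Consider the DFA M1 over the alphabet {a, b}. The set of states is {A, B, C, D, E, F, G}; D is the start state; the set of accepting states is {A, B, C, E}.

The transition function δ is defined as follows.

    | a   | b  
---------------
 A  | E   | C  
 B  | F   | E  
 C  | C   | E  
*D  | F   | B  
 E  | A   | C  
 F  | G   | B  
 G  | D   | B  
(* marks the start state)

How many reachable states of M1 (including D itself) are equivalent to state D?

All states are reachable from the start state.
Initial partition by acceptance: {A,B,C,E} | {D,F,G}.
Refine {A,B,C,E} on symbol a: members go to different blocks, giving {A,C,E} and {B}.
Stable partition: {A,C,E} | {D,F,G} | {B} — 3 equivalence classes.
The equivalence class containing D is {D,F,G}, of size 3.

3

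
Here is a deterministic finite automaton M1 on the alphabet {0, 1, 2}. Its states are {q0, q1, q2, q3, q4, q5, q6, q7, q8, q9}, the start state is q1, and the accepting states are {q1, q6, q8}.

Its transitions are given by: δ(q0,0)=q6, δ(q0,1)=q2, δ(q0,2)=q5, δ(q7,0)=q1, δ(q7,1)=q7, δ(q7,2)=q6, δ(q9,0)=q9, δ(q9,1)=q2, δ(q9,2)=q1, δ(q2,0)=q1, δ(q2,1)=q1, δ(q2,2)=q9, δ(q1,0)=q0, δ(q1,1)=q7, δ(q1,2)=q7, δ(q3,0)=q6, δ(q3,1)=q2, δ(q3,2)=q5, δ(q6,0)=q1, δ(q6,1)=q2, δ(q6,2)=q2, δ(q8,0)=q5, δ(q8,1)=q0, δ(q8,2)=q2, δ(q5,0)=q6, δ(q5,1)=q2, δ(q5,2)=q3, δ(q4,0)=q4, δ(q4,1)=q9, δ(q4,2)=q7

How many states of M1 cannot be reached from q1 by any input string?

2

No path from q1 leads to q4, q8; the other 8 states are all reachable.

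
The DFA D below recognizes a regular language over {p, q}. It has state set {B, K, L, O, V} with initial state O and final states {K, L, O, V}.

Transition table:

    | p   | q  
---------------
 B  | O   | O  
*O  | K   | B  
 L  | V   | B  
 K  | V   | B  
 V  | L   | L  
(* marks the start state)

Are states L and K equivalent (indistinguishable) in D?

P0 = {K,L,O,V} | {B}.
On input q, block {K,L,O,V} splits into {K,L,O} and {V}.
Refine {K,L,O} on symbol p: members go to different blocks, giving {K,L} and {O}.
No further refinement is possible. Final partition (4 blocks): {K,L} | {B} | {V} | {O}.
L and K lie in the same block of the stable partition, so they are equivalent — no string distinguishes them.

Yes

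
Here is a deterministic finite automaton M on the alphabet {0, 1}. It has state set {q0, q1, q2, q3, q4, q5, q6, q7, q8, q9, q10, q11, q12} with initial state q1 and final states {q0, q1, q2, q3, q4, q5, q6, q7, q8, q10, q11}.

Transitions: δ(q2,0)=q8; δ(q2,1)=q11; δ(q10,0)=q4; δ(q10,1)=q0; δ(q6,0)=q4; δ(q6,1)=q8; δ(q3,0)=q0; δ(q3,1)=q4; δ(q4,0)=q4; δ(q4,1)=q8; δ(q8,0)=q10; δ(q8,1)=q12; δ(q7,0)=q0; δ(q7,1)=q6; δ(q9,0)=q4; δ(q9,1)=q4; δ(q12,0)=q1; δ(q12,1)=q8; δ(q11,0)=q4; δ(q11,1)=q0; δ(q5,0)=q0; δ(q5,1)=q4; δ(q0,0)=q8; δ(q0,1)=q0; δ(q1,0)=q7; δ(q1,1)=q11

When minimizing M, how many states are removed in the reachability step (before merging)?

Starting at q1 and following transitions, the reachable set is {q0, q1, q4, q6, q7, q8, q10, q11, q12}. That leaves q2, q3, q5, q9 unreachable — 4 in total.

4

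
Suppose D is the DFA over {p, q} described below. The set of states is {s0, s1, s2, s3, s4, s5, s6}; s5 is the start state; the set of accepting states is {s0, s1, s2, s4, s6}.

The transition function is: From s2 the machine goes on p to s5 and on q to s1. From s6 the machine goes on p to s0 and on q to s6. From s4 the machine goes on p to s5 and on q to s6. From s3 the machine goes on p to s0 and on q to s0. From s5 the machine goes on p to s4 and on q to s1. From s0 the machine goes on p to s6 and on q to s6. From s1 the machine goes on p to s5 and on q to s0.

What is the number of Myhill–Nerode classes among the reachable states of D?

First remove the unreachable states {s2,s3}; 5 states remain.
Initial partition by acceptance: {s0,s1,s4,s6} | {s5}.
Refine {s0,s1,s4,s6} on symbol p: members go to different blocks, giving {s0,s6} and {s1,s4}.
No further refinement is possible. Final partition (3 blocks): {s0,s6} | {s5} | {s1,s4}.

3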